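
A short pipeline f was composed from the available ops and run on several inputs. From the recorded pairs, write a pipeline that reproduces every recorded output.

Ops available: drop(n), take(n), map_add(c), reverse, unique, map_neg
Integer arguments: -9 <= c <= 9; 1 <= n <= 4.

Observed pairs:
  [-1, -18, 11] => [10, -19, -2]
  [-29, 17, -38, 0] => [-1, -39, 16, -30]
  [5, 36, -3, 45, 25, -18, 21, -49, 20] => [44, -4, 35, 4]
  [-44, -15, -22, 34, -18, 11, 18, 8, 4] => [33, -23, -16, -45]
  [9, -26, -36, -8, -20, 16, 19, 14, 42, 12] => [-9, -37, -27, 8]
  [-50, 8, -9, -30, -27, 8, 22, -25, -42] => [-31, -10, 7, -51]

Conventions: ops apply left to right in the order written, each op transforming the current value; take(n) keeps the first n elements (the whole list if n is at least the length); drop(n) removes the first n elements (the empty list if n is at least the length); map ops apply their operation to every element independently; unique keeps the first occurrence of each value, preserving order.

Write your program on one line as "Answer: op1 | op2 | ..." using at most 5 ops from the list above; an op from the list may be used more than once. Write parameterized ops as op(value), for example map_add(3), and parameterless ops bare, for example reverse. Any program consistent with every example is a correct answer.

unique | take(4) | reverse | map_add(-1)

Check, running the answer program on each example:
  [-1, -18, 11] -> [-1, -18, 11] -> [-1, -18, 11] -> [11, -18, -1] -> [10, -19, -2]
  [-29, 17, -38, 0] -> [-29, 17, -38, 0] -> [-29, 17, -38, 0] -> [0, -38, 17, -29] -> [-1, -39, 16, -30]
  [5, 36, -3, 45, 25, -18, 21, -49, 20] -> [5, 36, -3, 45, 25, -18, 21, -49, 20] -> [5, 36, -3, 45] -> [45, -3, 36, 5] -> [44, -4, 35, 4]
  [-44, -15, -22, 34, -18, 11, 18, 8, 4] -> [-44, -15, -22, 34, -18, 11, 18, 8, 4] -> [-44, -15, -22, 34] -> [34, -22, -15, -44] -> [33, -23, -16, -45]
  [9, -26, -36, -8, -20, 16, 19, 14, 42, 12] -> [9, -26, -36, -8, -20, 16, 19, 14, 42, 12] -> [9, -26, -36, -8] -> [-8, -36, -26, 9] -> [-9, -37, -27, 8]
  [-50, 8, -9, -30, -27, 8, 22, -25, -42] -> [-50, 8, -9, -30, -27, 22, -25, -42] -> [-50, 8, -9, -30] -> [-30, -9, 8, -50] -> [-31, -10, 7, -51]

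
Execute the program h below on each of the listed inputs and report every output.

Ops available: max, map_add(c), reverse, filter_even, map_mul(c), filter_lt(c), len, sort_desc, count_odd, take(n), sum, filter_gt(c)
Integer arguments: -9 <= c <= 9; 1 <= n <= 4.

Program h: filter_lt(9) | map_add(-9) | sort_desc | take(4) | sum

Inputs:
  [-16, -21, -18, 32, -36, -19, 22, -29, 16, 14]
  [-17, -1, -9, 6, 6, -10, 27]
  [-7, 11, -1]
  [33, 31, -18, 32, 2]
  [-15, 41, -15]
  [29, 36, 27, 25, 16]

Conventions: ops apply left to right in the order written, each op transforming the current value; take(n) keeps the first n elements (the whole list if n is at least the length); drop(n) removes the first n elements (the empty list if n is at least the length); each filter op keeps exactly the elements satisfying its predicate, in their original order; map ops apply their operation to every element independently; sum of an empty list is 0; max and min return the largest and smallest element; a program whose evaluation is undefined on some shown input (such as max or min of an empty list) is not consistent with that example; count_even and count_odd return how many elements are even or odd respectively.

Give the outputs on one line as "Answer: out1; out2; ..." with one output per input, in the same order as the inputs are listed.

-110; -34; -26; -34; -48; 0

Execution, op by op:
  [-16, -21, -18, 32, -36, -19, 22, -29, 16, 14] -> [-16, -21, -18, -36, -19, -29] -> [-25, -30, -27, -45, -28, -38] -> [-25, -27, -28, -30, -38, -45] -> [-25, -27, -28, -30] -> -110
  [-17, -1, -9, 6, 6, -10, 27] -> [-17, -1, -9, 6, 6, -10] -> [-26, -10, -18, -3, -3, -19] -> [-3, -3, -10, -18, -19, -26] -> [-3, -3, -10, -18] -> -34
  [-7, 11, -1] -> [-7, -1] -> [-16, -10] -> [-10, -16] -> [-10, -16] -> -26
  [33, 31, -18, 32, 2] -> [-18, 2] -> [-27, -7] -> [-7, -27] -> [-7, -27] -> -34
  [-15, 41, -15] -> [-15, -15] -> [-24, -24] -> [-24, -24] -> [-24, -24] -> -48
  [29, 36, 27, 25, 16] -> [] -> [] -> [] -> [] -> 0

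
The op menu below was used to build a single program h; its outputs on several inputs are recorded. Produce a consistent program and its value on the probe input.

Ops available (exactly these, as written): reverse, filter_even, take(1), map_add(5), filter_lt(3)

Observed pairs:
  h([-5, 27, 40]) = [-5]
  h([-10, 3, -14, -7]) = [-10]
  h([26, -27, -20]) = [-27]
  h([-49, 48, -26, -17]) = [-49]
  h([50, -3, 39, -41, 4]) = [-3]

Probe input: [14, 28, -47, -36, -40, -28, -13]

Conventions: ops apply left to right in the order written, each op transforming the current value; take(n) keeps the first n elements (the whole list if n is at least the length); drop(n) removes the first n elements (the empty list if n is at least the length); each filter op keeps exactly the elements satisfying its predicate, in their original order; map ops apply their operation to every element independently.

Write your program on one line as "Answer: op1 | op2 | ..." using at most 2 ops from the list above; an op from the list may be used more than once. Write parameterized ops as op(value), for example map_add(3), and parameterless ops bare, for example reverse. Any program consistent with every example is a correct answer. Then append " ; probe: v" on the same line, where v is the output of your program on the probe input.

filter_lt(3) | take(1) ; probe: [-47]

Check, running the answer program on each example:
  [-5, 27, 40] -> [-5] -> [-5]
  [-10, 3, -14, -7] -> [-10, -14, -7] -> [-10]
  [26, -27, -20] -> [-27, -20] -> [-27]
  [-49, 48, -26, -17] -> [-49, -26, -17] -> [-49]
  [50, -3, 39, -41, 4] -> [-3, -41] -> [-3]
  probe: [14, 28, -47, -36, -40, -28, -13] -> [-47, -36, -40, -28, -13] -> [-47]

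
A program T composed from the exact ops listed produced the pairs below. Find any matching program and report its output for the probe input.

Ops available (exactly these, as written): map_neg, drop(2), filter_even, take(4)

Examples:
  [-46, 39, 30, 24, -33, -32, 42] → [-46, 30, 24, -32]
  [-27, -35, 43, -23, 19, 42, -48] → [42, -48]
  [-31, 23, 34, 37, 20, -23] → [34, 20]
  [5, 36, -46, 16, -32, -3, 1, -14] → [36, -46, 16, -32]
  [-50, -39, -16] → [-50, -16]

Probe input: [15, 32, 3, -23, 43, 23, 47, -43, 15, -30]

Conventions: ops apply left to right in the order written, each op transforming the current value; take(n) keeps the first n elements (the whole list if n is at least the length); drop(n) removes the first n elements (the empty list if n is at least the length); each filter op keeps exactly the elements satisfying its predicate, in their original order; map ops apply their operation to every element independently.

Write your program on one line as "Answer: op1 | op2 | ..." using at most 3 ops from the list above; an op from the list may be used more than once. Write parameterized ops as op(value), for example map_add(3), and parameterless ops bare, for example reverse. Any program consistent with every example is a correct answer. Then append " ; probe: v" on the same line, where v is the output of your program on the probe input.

filter_even | take(4) ; probe: [32, -30]

Check, running the answer program on each example:
  [-46, 39, 30, 24, -33, -32, 42] -> [-46, 30, 24, -32, 42] -> [-46, 30, 24, -32]
  [-27, -35, 43, -23, 19, 42, -48] -> [42, -48] -> [42, -48]
  [-31, 23, 34, 37, 20, -23] -> [34, 20] -> [34, 20]
  [5, 36, -46, 16, -32, -3, 1, -14] -> [36, -46, 16, -32, -14] -> [36, -46, 16, -32]
  [-50, -39, -16] -> [-50, -16] -> [-50, -16]
  probe: [15, 32, 3, -23, 43, 23, 47, -43, 15, -30] -> [32, -30] -> [32, -30]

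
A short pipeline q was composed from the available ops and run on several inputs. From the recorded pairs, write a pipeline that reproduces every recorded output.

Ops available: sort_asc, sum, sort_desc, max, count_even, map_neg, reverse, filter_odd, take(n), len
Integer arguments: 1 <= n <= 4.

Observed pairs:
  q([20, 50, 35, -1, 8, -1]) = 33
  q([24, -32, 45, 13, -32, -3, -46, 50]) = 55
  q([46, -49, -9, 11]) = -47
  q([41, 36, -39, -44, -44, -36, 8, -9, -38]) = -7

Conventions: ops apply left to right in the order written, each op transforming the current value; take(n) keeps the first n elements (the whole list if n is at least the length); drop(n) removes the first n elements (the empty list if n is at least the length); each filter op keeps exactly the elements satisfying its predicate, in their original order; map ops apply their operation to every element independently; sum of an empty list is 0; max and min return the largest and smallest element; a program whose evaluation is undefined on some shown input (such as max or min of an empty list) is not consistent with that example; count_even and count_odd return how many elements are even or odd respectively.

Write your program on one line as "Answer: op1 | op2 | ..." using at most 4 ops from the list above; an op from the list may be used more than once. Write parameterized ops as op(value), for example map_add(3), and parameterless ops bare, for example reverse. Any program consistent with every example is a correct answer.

filter_odd | sort_desc | sum

Check, running the answer program on each example:
  [20, 50, 35, -1, 8, -1] -> [35, -1, -1] -> [35, -1, -1] -> 33
  [24, -32, 45, 13, -32, -3, -46, 50] -> [45, 13, -3] -> [45, 13, -3] -> 55
  [46, -49, -9, 11] -> [-49, -9, 11] -> [11, -9, -49] -> -47
  [41, 36, -39, -44, -44, -36, 8, -9, -38] -> [41, -39, -9] -> [41, -9, -39] -> -7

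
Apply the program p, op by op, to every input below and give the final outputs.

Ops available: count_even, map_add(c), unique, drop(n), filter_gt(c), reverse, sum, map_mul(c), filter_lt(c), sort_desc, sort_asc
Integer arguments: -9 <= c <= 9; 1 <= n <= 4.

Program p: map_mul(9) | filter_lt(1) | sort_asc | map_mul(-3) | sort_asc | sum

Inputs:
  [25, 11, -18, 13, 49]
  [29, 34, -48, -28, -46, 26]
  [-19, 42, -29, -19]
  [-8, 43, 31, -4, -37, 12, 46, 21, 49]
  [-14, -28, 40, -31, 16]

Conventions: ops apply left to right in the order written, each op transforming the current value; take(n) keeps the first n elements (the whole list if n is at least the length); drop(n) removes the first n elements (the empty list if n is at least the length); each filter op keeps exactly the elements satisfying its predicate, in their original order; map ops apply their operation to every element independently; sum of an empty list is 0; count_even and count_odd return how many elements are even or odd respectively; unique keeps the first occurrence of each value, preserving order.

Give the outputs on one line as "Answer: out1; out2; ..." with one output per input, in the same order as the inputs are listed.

Execution, op by op:
  [25, 11, -18, 13, 49] -> [225, 99, -162, 117, 441] -> [-162] -> [-162] -> [486] -> [486] -> 486
  [29, 34, -48, -28, -46, 26] -> [261, 306, -432, -252, -414, 234] -> [-432, -252, -414] -> [-432, -414, -252] -> [1296, 1242, 756] -> [756, 1242, 1296] -> 3294
  [-19, 42, -29, -19] -> [-171, 378, -261, -171] -> [-171, -261, -171] -> [-261, -171, -171] -> [783, 513, 513] -> [513, 513, 783] -> 1809
  [-8, 43, 31, -4, -37, 12, 46, 21, 49] -> [-72, 387, 279, -36, -333, 108, 414, 189, 441] -> [-72, -36, -333] -> [-333, -72, -36] -> [999, 216, 108] -> [108, 216, 999] -> 1323
  [-14, -28, 40, -31, 16] -> [-126, -252, 360, -279, 144] -> [-126, -252, -279] -> [-279, -252, -126] -> [837, 756, 378] -> [378, 756, 837] -> 1971

486; 3294; 1809; 1323; 1971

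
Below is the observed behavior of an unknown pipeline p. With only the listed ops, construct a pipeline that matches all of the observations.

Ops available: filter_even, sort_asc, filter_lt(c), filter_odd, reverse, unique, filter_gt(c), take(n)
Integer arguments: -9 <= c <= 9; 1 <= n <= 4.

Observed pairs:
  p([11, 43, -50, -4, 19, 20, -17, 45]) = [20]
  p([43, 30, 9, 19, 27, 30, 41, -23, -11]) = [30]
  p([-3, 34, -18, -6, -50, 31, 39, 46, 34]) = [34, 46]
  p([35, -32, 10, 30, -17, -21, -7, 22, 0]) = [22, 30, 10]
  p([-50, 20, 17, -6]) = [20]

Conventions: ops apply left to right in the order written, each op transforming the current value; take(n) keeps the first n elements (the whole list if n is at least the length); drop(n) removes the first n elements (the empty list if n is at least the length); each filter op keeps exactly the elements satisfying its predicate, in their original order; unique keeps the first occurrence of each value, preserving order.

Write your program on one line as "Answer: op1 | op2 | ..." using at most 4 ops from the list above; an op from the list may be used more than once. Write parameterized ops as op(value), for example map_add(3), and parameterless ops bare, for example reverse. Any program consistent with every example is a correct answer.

filter_even | reverse | unique | filter_gt(0)

Check, running the answer program on each example:
  [11, 43, -50, -4, 19, 20, -17, 45] -> [-50, -4, 20] -> [20, -4, -50] -> [20, -4, -50] -> [20]
  [43, 30, 9, 19, 27, 30, 41, -23, -11] -> [30, 30] -> [30, 30] -> [30] -> [30]
  [-3, 34, -18, -6, -50, 31, 39, 46, 34] -> [34, -18, -6, -50, 46, 34] -> [34, 46, -50, -6, -18, 34] -> [34, 46, -50, -6, -18] -> [34, 46]
  [35, -32, 10, 30, -17, -21, -7, 22, 0] -> [-32, 10, 30, 22, 0] -> [0, 22, 30, 10, -32] -> [0, 22, 30, 10, -32] -> [22, 30, 10]
  [-50, 20, 17, -6] -> [-50, 20, -6] -> [-6, 20, -50] -> [-6, 20, -50] -> [20]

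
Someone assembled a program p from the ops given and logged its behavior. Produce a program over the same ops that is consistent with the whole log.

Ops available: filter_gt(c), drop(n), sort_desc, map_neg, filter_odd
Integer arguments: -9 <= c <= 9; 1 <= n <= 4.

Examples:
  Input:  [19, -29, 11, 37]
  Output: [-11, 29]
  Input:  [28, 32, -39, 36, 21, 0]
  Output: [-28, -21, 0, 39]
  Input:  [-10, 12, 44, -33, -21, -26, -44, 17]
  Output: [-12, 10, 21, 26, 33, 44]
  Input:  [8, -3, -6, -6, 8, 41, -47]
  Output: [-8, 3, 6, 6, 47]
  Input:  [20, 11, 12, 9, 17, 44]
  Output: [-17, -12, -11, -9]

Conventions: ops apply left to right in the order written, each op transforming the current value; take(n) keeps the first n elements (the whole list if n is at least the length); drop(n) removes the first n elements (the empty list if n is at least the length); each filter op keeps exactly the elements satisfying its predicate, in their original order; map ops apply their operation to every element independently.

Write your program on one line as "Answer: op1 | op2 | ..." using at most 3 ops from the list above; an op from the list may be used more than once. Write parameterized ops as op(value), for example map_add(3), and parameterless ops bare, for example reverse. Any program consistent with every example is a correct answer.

sort_desc | drop(2) | map_neg

Check, running the answer program on each example:
  [19, -29, 11, 37] -> [37, 19, 11, -29] -> [11, -29] -> [-11, 29]
  [28, 32, -39, 36, 21, 0] -> [36, 32, 28, 21, 0, -39] -> [28, 21, 0, -39] -> [-28, -21, 0, 39]
  [-10, 12, 44, -33, -21, -26, -44, 17] -> [44, 17, 12, -10, -21, -26, -33, -44] -> [12, -10, -21, -26, -33, -44] -> [-12, 10, 21, 26, 33, 44]
  [8, -3, -6, -6, 8, 41, -47] -> [41, 8, 8, -3, -6, -6, -47] -> [8, -3, -6, -6, -47] -> [-8, 3, 6, 6, 47]
  [20, 11, 12, 9, 17, 44] -> [44, 20, 17, 12, 11, 9] -> [17, 12, 11, 9] -> [-17, -12, -11, -9]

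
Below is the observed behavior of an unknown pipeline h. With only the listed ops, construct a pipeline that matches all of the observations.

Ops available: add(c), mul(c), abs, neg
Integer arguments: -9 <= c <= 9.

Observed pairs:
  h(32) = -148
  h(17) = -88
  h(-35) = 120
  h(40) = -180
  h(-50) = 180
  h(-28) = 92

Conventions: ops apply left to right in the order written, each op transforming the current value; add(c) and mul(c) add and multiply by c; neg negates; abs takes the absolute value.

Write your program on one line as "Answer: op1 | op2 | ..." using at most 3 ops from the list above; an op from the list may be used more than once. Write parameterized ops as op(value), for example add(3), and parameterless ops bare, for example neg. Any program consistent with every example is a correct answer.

neg | add(-5) | mul(4)

Check, running the answer program on each example:
  32 -> -32 -> -37 -> -148
  17 -> -17 -> -22 -> -88
  -35 -> 35 -> 30 -> 120
  40 -> -40 -> -45 -> -180
  -50 -> 50 -> 45 -> 180
  -28 -> 28 -> 23 -> 92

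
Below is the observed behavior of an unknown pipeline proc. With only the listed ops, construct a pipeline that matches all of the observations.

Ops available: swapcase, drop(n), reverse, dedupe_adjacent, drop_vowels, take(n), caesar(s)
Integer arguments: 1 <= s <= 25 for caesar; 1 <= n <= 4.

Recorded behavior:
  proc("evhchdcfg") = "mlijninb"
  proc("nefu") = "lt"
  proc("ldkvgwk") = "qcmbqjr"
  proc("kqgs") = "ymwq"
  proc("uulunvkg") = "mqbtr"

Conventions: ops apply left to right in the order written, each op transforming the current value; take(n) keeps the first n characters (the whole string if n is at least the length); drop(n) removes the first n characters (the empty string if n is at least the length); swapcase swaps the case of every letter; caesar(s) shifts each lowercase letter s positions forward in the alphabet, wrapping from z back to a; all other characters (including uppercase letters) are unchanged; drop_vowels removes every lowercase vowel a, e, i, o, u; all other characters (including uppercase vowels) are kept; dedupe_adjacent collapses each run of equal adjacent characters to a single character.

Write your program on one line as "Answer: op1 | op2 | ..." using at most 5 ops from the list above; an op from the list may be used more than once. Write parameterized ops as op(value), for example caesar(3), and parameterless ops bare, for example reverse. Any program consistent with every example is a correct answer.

drop_vowels | reverse | caesar(1) | caesar(9) | caesar(22)

Check, running the answer program on each example:
  "evhchdcfg" -> "vhchdcfg" -> "gfcdhchv" -> "hgdeidiw" -> "qpmnrmrf" -> "mlijninb"
  "nefu" -> "nf" -> "fn" -> "go" -> "px" -> "lt"
  "ldkvgwk" -> "ldkvgwk" -> "kwgvkdl" -> "lxhwlem" -> "ugqfunv" -> "qcmbqjr"
  "kqgs" -> "kqgs" -> "sgqk" -> "thrl" -> "cqau" -> "ymwq"
  "uulunvkg" -> "lnvkg" -> "gkvnl" -> "hlwom" -> "qufxv" -> "mqbtr"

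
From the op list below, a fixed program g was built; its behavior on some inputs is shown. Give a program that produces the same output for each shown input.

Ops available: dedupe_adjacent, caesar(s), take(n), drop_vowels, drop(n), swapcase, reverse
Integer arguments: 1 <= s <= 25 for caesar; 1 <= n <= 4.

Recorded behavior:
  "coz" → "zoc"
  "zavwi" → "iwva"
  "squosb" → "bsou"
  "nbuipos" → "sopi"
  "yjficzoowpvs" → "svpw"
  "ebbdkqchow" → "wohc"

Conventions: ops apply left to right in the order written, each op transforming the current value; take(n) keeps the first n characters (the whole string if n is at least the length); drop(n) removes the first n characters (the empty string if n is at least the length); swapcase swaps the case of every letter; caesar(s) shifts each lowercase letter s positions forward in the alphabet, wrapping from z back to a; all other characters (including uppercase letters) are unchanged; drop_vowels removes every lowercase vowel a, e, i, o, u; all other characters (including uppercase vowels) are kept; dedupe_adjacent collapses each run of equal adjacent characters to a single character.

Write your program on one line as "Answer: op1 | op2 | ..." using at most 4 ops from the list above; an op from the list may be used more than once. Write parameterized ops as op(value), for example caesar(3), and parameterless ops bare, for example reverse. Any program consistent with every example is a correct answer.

dedupe_adjacent | reverse | take(4)

Check, running the answer program on each example:
  "coz" -> "coz" -> "zoc" -> "zoc"
  "zavwi" -> "zavwi" -> "iwvaz" -> "iwva"
  "squosb" -> "squosb" -> "bsouqs" -> "bsou"
  "nbuipos" -> "nbuipos" -> "sopiubn" -> "sopi"
  "yjficzoowpvs" -> "yjficzowpvs" -> "svpwozcifjy" -> "svpw"
  "ebbdkqchow" -> "ebdkqchow" -> "wohcqkdbe" -> "wohc"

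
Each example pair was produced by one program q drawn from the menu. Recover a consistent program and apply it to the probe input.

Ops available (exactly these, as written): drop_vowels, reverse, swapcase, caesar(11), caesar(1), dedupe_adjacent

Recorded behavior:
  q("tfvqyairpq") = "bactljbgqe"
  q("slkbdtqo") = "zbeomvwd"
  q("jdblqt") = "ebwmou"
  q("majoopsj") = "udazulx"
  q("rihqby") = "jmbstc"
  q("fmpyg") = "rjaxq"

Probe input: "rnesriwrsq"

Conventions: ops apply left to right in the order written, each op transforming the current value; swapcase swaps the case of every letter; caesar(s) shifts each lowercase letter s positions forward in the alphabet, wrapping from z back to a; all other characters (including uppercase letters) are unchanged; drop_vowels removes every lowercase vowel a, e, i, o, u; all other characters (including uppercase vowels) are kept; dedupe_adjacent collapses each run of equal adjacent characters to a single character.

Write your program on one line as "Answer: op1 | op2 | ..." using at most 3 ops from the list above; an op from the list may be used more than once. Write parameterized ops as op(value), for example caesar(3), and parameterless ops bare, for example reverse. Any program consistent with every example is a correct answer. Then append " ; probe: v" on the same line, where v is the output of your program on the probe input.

dedupe_adjacent | reverse | caesar(11) ; probe: "bdchtcdpyc"

Check, running the answer program on each example:
  "tfvqyairpq" -> "tfvqyairpq" -> "qpriayqvft" -> "bactljbgqe"
  "slkbdtqo" -> "slkbdtqo" -> "oqtdbkls" -> "zbeomvwd"
  "jdblqt" -> "jdblqt" -> "tqlbdj" -> "ebwmou"
  "majoopsj" -> "majopsj" -> "jspojam" -> "udazulx"
  "rihqby" -> "rihqby" -> "ybqhir" -> "jmbstc"
  "fmpyg" -> "fmpyg" -> "gypmf" -> "rjaxq"
  probe: "rnesriwrsq" -> "rnesriwrsq" -> "qsrwirsenr" -> "bdchtcdpyc"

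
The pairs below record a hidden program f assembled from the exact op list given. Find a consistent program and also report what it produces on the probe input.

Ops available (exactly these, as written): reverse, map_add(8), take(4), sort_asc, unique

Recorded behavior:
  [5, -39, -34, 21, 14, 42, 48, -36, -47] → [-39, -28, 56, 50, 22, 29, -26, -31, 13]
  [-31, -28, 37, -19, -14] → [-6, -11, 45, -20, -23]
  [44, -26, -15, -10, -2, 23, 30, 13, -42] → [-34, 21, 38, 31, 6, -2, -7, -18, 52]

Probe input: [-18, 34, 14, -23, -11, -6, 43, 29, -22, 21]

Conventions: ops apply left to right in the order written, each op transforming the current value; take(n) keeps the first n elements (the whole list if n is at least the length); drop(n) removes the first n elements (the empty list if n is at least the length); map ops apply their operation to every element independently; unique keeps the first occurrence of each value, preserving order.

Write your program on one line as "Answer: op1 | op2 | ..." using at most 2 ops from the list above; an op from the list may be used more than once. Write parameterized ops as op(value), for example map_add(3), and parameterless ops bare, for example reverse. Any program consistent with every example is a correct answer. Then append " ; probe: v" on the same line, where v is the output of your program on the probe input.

map_add(8) | reverse ; probe: [29, -14, 37, 51, 2, -3, -15, 22, 42, -10]

Check, running the answer program on each example:
  [5, -39, -34, 21, 14, 42, 48, -36, -47] -> [13, -31, -26, 29, 22, 50, 56, -28, -39] -> [-39, -28, 56, 50, 22, 29, -26, -31, 13]
  [-31, -28, 37, -19, -14] -> [-23, -20, 45, -11, -6] -> [-6, -11, 45, -20, -23]
  [44, -26, -15, -10, -2, 23, 30, 13, -42] -> [52, -18, -7, -2, 6, 31, 38, 21, -34] -> [-34, 21, 38, 31, 6, -2, -7, -18, 52]
  probe: [-18, 34, 14, -23, -11, -6, 43, 29, -22, 21] -> [-10, 42, 22, -15, -3, 2, 51, 37, -14, 29] -> [29, -14, 37, 51, 2, -3, -15, 22, 42, -10]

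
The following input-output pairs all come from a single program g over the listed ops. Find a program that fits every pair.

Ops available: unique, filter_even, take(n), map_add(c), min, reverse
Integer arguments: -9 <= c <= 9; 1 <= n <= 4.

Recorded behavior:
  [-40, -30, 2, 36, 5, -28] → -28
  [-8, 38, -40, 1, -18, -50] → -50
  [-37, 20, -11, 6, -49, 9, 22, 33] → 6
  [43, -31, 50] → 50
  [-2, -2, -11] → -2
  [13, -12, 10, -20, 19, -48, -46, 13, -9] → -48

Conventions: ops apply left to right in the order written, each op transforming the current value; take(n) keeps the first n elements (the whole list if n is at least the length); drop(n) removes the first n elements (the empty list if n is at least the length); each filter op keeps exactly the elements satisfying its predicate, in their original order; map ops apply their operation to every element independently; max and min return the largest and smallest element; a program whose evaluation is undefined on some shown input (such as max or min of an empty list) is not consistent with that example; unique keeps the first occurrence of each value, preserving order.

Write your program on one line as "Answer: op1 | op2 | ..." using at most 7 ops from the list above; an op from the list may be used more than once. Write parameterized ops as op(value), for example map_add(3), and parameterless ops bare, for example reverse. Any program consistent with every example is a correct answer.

filter_even | reverse | take(2) | unique | reverse | min

Check, running the answer program on each example:
  [-40, -30, 2, 36, 5, -28] -> [-40, -30, 2, 36, -28] -> [-28, 36, 2, -30, -40] -> [-28, 36] -> [-28, 36] -> [36, -28] -> -28
  [-8, 38, -40, 1, -18, -50] -> [-8, 38, -40, -18, -50] -> [-50, -18, -40, 38, -8] -> [-50, -18] -> [-50, -18] -> [-18, -50] -> -50
  [-37, 20, -11, 6, -49, 9, 22, 33] -> [20, 6, 22] -> [22, 6, 20] -> [22, 6] -> [22, 6] -> [6, 22] -> 6
  [43, -31, 50] -> [50] -> [50] -> [50] -> [50] -> [50] -> 50
  [-2, -2, -11] -> [-2, -2] -> [-2, -2] -> [-2, -2] -> [-2] -> [-2] -> -2
  [13, -12, 10, -20, 19, -48, -46, 13, -9] -> [-12, 10, -20, -48, -46] -> [-46, -48, -20, 10, -12] -> [-46, -48] -> [-46, -48] -> [-48, -46] -> -48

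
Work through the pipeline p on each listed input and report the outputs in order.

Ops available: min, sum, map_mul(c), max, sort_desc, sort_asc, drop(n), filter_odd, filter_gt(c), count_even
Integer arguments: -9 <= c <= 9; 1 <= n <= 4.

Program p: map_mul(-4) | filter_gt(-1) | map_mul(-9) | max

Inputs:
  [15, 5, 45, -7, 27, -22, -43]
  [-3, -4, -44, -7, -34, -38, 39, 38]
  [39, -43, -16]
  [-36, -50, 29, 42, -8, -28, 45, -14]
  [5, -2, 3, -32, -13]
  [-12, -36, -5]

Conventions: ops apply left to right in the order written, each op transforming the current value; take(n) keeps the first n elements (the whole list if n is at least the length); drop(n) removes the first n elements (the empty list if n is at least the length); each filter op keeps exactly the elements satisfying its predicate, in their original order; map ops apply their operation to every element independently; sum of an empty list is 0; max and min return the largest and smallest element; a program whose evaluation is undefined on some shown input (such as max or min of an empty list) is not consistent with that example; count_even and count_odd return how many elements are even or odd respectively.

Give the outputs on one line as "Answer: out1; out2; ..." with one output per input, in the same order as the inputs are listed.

Execution, op by op:
  [15, 5, 45, -7, 27, -22, -43] -> [-60, -20, -180, 28, -108, 88, 172] -> [28, 88, 172] -> [-252, -792, -1548] -> -252
  [-3, -4, -44, -7, -34, -38, 39, 38] -> [12, 16, 176, 28, 136, 152, -156, -152] -> [12, 16, 176, 28, 136, 152] -> [-108, -144, -1584, -252, -1224, -1368] -> -108
  [39, -43, -16] -> [-156, 172, 64] -> [172, 64] -> [-1548, -576] -> -576
  [-36, -50, 29, 42, -8, -28, 45, -14] -> [144, 200, -116, -168, 32, 112, -180, 56] -> [144, 200, 32, 112, 56] -> [-1296, -1800, -288, -1008, -504] -> -288
  [5, -2, 3, -32, -13] -> [-20, 8, -12, 128, 52] -> [8, 128, 52] -> [-72, -1152, -468] -> -72
  [-12, -36, -5] -> [48, 144, 20] -> [48, 144, 20] -> [-432, -1296, -180] -> -180

-252; -108; -576; -288; -72; -180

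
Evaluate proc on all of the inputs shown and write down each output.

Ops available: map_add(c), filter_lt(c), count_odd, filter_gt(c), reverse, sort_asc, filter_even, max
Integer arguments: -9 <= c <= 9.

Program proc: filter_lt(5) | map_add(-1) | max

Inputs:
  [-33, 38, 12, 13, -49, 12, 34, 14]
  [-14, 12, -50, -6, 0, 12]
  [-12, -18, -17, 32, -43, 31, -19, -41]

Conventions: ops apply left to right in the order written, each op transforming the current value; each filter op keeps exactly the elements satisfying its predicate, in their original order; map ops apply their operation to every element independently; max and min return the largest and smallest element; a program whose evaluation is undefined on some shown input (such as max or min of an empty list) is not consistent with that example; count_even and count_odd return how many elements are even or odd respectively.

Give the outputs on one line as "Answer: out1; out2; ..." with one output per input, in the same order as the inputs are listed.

Execution, op by op:
  [-33, 38, 12, 13, -49, 12, 34, 14] -> [-33, -49] -> [-34, -50] -> -34
  [-14, 12, -50, -6, 0, 12] -> [-14, -50, -6, 0] -> [-15, -51, -7, -1] -> -1
  [-12, -18, -17, 32, -43, 31, -19, -41] -> [-12, -18, -17, -43, -19, -41] -> [-13, -19, -18, -44, -20, -42] -> -13

-34; -1; -13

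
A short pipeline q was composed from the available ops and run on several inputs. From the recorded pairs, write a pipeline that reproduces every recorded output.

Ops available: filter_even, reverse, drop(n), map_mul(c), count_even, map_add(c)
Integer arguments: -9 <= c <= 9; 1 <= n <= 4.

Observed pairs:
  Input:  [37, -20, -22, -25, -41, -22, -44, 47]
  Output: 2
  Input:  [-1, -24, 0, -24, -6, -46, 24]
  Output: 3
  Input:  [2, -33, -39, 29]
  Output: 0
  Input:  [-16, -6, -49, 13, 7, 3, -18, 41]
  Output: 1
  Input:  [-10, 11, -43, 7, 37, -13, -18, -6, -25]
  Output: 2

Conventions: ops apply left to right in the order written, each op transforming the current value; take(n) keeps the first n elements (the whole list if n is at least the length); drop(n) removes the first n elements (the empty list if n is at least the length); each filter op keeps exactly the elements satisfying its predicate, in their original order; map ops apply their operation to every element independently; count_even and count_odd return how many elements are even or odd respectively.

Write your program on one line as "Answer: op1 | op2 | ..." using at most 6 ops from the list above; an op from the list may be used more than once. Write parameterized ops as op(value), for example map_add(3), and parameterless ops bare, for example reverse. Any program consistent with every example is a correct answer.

map_add(8) | drop(2) | drop(2) | filter_even | count_even

Check, running the answer program on each example:
  [37, -20, -22, -25, -41, -22, -44, 47] -> [45, -12, -14, -17, -33, -14, -36, 55] -> [-14, -17, -33, -14, -36, 55] -> [-33, -14, -36, 55] -> [-14, -36] -> 2
  [-1, -24, 0, -24, -6, -46, 24] -> [7, -16, 8, -16, 2, -38, 32] -> [8, -16, 2, -38, 32] -> [2, -38, 32] -> [2, -38, 32] -> 3
  [2, -33, -39, 29] -> [10, -25, -31, 37] -> [-31, 37] -> [] -> [] -> 0
  [-16, -6, -49, 13, 7, 3, -18, 41] -> [-8, 2, -41, 21, 15, 11, -10, 49] -> [-41, 21, 15, 11, -10, 49] -> [15, 11, -10, 49] -> [-10] -> 1
  [-10, 11, -43, 7, 37, -13, -18, -6, -25] -> [-2, 19, -35, 15, 45, -5, -10, 2, -17] -> [-35, 15, 45, -5, -10, 2, -17] -> [45, -5, -10, 2, -17] -> [-10, 2] -> 2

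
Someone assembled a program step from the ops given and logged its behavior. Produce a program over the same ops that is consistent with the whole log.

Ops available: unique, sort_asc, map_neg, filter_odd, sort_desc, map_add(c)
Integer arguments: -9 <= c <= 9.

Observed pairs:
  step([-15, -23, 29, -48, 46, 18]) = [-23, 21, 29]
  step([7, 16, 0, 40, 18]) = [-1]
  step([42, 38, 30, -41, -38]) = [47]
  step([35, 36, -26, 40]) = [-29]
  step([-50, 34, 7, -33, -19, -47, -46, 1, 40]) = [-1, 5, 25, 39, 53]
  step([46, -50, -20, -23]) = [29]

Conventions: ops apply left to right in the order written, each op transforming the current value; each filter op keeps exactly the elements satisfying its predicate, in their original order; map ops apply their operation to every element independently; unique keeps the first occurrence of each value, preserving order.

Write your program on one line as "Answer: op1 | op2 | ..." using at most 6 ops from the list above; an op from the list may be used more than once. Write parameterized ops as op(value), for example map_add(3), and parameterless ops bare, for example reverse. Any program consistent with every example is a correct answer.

sort_asc | filter_odd | map_neg | sort_asc | map_add(6)

Check, running the answer program on each example:
  [-15, -23, 29, -48, 46, 18] -> [-48, -23, -15, 18, 29, 46] -> [-23, -15, 29] -> [23, 15, -29] -> [-29, 15, 23] -> [-23, 21, 29]
  [7, 16, 0, 40, 18] -> [0, 7, 16, 18, 40] -> [7] -> [-7] -> [-7] -> [-1]
  [42, 38, 30, -41, -38] -> [-41, -38, 30, 38, 42] -> [-41] -> [41] -> [41] -> [47]
  [35, 36, -26, 40] -> [-26, 35, 36, 40] -> [35] -> [-35] -> [-35] -> [-29]
  [-50, 34, 7, -33, -19, -47, -46, 1, 40] -> [-50, -47, -46, -33, -19, 1, 7, 34, 40] -> [-47, -33, -19, 1, 7] -> [47, 33, 19, -1, -7] -> [-7, -1, 19, 33, 47] -> [-1, 5, 25, 39, 53]
  [46, -50, -20, -23] -> [-50, -23, -20, 46] -> [-23] -> [23] -> [23] -> [29]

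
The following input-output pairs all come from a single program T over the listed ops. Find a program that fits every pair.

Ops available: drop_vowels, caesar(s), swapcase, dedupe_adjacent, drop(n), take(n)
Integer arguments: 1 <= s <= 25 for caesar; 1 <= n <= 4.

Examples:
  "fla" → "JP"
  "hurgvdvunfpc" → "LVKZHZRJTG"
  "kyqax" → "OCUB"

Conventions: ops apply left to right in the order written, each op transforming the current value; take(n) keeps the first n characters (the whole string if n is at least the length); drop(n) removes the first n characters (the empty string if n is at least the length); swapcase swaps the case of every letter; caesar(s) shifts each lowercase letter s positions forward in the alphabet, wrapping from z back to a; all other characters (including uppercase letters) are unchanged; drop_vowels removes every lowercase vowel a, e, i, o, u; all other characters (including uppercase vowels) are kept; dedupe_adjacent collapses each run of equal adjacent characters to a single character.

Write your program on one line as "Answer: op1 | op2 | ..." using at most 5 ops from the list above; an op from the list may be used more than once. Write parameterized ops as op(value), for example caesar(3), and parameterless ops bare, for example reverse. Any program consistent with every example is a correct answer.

drop_vowels | caesar(13) | caesar(18) | caesar(25) | swapcase

Check, running the answer program on each example:
  "fla" -> "fl" -> "sy" -> "kq" -> "jp" -> "JP"
  "hurgvdvunfpc" -> "hrgvdvnfpc" -> "uetiqiascp" -> "mwlaiaskuh" -> "lvkzhzrjtg" -> "LVKZHZRJTG"
  "kyqax" -> "kyqx" -> "xldk" -> "pdvc" -> "ocub" -> "OCUB"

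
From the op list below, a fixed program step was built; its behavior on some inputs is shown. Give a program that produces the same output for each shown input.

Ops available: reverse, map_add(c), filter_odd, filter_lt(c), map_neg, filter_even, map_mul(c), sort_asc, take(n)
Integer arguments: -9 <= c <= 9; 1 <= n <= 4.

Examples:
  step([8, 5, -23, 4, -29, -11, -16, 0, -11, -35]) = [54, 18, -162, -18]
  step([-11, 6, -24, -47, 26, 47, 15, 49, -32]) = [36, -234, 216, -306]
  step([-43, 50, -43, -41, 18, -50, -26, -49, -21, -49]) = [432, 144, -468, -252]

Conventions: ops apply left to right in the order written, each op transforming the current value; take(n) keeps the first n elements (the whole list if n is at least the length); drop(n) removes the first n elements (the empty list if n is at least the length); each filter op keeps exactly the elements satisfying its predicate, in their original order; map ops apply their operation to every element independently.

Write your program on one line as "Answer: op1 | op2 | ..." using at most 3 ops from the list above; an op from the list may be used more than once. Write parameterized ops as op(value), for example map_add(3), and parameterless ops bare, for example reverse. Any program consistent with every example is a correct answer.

map_add(-2) | map_mul(9) | filter_even

Check, running the answer program on each example:
  [8, 5, -23, 4, -29, -11, -16, 0, -11, -35] -> [6, 3, -25, 2, -31, -13, -18, -2, -13, -37] -> [54, 27, -225, 18, -279, -117, -162, -18, -117, -333] -> [54, 18, -162, -18]
  [-11, 6, -24, -47, 26, 47, 15, 49, -32] -> [-13, 4, -26, -49, 24, 45, 13, 47, -34] -> [-117, 36, -234, -441, 216, 405, 117, 423, -306] -> [36, -234, 216, -306]
  [-43, 50, -43, -41, 18, -50, -26, -49, -21, -49] -> [-45, 48, -45, -43, 16, -52, -28, -51, -23, -51] -> [-405, 432, -405, -387, 144, -468, -252, -459, -207, -459] -> [432, 144, -468, -252]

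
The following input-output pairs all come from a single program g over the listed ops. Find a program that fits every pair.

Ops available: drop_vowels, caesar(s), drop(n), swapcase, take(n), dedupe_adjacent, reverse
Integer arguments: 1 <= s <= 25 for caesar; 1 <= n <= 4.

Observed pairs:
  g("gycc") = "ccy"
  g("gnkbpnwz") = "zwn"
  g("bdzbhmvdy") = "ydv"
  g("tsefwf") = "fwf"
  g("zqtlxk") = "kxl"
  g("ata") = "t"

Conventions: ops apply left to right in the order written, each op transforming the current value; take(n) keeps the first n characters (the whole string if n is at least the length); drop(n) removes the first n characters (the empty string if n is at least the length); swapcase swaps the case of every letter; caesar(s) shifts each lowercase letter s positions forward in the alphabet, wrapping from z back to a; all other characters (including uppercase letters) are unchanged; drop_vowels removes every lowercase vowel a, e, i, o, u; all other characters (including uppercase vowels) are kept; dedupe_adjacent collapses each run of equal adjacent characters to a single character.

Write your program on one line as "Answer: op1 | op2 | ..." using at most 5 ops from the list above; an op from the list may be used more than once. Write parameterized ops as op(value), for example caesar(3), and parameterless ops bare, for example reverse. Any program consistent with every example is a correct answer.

reverse | drop_vowels | swapcase | take(3) | swapcase

Check, running the answer program on each example:
  "gycc" -> "ccyg" -> "ccyg" -> "CCYG" -> "CCY" -> "ccy"
  "gnkbpnwz" -> "zwnpbkng" -> "zwnpbkng" -> "ZWNPBKNG" -> "ZWN" -> "zwn"
  "bdzbhmvdy" -> "ydvmhbzdb" -> "ydvmhbzdb" -> "YDVMHBZDB" -> "YDV" -> "ydv"
  "tsefwf" -> "fwfest" -> "fwfst" -> "FWFST" -> "FWF" -> "fwf"
  "zqtlxk" -> "kxltqz" -> "kxltqz" -> "KXLTQZ" -> "KXL" -> "kxl"
  "ata" -> "ata" -> "t" -> "T" -> "T" -> "t"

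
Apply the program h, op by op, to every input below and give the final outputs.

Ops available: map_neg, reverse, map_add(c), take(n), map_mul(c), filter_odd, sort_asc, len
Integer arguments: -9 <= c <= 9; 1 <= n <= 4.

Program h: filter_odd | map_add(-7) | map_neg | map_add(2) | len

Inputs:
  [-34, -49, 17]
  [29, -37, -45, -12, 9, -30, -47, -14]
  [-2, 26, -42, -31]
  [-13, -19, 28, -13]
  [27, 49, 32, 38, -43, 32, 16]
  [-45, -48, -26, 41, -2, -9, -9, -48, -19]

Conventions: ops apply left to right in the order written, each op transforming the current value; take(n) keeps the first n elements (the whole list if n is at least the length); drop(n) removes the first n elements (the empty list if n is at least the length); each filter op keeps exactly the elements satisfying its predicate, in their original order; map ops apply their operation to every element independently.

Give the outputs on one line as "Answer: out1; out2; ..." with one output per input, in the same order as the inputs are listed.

Execution, op by op:
  [-34, -49, 17] -> [-49, 17] -> [-56, 10] -> [56, -10] -> [58, -8] -> 2
  [29, -37, -45, -12, 9, -30, -47, -14] -> [29, -37, -45, 9, -47] -> [22, -44, -52, 2, -54] -> [-22, 44, 52, -2, 54] -> [-20, 46, 54, 0, 56] -> 5
  [-2, 26, -42, -31] -> [-31] -> [-38] -> [38] -> [40] -> 1
  [-13, -19, 28, -13] -> [-13, -19, -13] -> [-20, -26, -20] -> [20, 26, 20] -> [22, 28, 22] -> 3
  [27, 49, 32, 38, -43, 32, 16] -> [27, 49, -43] -> [20, 42, -50] -> [-20, -42, 50] -> [-18, -40, 52] -> 3
  [-45, -48, -26, 41, -2, -9, -9, -48, -19] -> [-45, 41, -9, -9, -19] -> [-52, 34, -16, -16, -26] -> [52, -34, 16, 16, 26] -> [54, -32, 18, 18, 28] -> 5

2; 5; 1; 3; 3; 5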